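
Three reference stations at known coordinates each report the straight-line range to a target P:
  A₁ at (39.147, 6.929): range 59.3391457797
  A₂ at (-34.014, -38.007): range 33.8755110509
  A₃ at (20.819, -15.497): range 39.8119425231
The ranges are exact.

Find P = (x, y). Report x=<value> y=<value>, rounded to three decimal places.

eq1: (x − 39.147)² + (y − 6.929)² = 59.3391457797²
eq2: (x + 34.014)² + (y + 38.007)² = 33.8755110509²
eq3: (x − 20.819)² + (y + 15.497)² = 39.8119425231²
eq1−eq3, eq1−eq2 (x²,y² cancel):
  -36.656·x − 44.852·y = 1029.232574
  -146.322·x − 89.872·y = 3394.569568
det = -36.656·-89.872 − -44.852·-146.322 = -3268.486312
x = (1029.232574·-89.872 − -44.852·3394.569568) / -3268.486312 = -18.281871
y = (-36.656·3394.569568 − 1029.232574·-146.322) / -3268.486312 = -8.006161

x=-18.282 y=-8.006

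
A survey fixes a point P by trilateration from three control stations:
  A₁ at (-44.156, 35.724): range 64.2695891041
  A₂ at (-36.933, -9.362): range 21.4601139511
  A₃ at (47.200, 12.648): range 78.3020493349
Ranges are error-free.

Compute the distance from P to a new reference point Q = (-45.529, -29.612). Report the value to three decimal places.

24.344

eq1: (x + 44.156)² + (y − 35.724)² = 64.2695891041²
eq2: (x + 36.933)² + (y + 9.362)² = 21.4601139511²
eq3: (x − 47.200)² + (y − 12.648)² = 78.3020493349²
eq1−eq2, eq1−eq3 (x²,y² cancel):
  14.446·x − 90.172·y = 1895.780614
  182.712·x − 46.152·y = -2838.775454
det = 14.446·-46.152 − -90.172·182.712 = 15808.794672
x = (1895.780614·-46.152 − -90.172·-2838.775454) / 15808.794672 = -21.726649
y = (14.446·-2838.775454 − 1895.780614·182.712) / 15808.794672 = -24.504766
|P − Q| = √((-21.726649 − -45.529)² + (-24.504766 − -29.612)²) = 24.344112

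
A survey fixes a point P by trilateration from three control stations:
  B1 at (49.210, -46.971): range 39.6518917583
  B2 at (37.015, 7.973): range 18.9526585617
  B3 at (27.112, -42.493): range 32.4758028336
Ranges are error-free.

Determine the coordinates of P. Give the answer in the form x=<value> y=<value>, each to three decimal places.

x=33.361 y=-10.624

eq1: (x − 49.210)² + (y + 46.971)² = 39.6518917583²
eq2: (x − 37.015)² + (y − 7.973)² = 18.9526585617²
eq3: (x − 27.112)² + (y + 42.493)² = 32.4758028336²
eq3−eq1, eq3−eq2 (x²,y² cancel):
  44.196·x − 8.956·y = 1569.588598
  19.806·x + 100.932·y = -411.562136
det = 44.196·100.932 − -8.956·19.806 = 4638.173208
x = (1569.588598·100.932 − -8.956·-411.562136) / 4638.173208 = 33.361360
y = (44.196·-411.562136 − 1569.588598·19.806) / 4638.173208 = -10.624155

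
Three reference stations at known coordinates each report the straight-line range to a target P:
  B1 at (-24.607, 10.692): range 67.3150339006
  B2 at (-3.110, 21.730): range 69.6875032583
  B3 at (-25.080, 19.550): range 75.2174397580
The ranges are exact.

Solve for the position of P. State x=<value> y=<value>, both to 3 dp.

eq1: (x + 24.607)² + (y − 10.692)² = 67.3150339006²
eq2: (x + 3.110)² + (y − 21.730)² = 69.6875032583²
eq3: (x + 25.080)² + (y − 19.550)² = 75.2174397580²
eq3−eq1, eq3−eq2 (x²,y² cancel):
  0.946·x − 17.716·y = 834.963868
  43.940·x + 4.360·y = 271.971233
det = 0.946·4.360 − -17.716·43.940 = 782.565600
x = (834.963868·4.360 − -17.716·271.971233) / 782.565600 = 10.808915
y = (0.946·271.971233 − 834.963868·43.940) / 782.565600 = -46.553321

x=10.809 y=-46.553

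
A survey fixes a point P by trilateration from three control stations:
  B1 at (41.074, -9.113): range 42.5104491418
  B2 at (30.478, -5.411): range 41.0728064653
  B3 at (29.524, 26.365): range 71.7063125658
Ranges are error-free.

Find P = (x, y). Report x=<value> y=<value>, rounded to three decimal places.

x=17.176 y=-44.270

eq1: (x − 41.074)² + (y + 9.113)² = 42.5104491418²
eq2: (x − 30.478)² + (y + 5.411)² = 41.0728064653²
eq3: (x − 29.524)² + (y − 26.365)² = 71.7063125658²
eq3−eq1, eq3−eq2 (x²,y² cancel):
  23.100·x − 70.956·y = 3537.997420
  1.908·x − 63.552·y = 2846.227435
det = 23.100·-63.552 − -70.956·1.908 = -1332.667152
x = (3537.997420·-63.552 − -70.956·2846.227435) / -1332.667152 = 17.176005
y = (23.100·2846.227435 − 3537.997420·1.908) / -1332.667152 = -44.270135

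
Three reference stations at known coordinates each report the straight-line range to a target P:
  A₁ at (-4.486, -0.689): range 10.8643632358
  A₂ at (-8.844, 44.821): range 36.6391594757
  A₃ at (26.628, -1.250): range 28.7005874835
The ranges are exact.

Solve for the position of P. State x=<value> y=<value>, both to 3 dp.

eq1: (x + 4.486)² + (y + 0.689)² = 10.8643632358²
eq2: (x + 8.844)² + (y − 44.821)² = 36.6391594757²
eq3: (x − 26.628)² + (y + 1.250)² = 28.7005874835²
eq3−eq1, eq3−eq2 (x²,y² cancel):
  -62.228·x + 1.122·y = 15.675366
  -70.944·x + 92.142·y = 857.821208
det = -62.228·92.142 − 1.122·-70.944 = -5654.213208
x = (15.675366·92.142 − 1.122·857.821208) / -5654.213208 = -0.085226
y = (-62.228·857.821208 − 15.675366·-70.944) / -5654.213208 = 9.244155

x=-0.085 y=9.244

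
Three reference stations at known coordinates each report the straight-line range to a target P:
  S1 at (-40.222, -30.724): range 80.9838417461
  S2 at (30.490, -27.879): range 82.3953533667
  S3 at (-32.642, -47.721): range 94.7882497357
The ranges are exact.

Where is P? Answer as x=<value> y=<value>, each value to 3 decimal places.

eq1: (x + 40.222)² + (y + 30.724)² = 80.9838417461²
eq2: (x − 30.490)² + (y + 27.879)² = 82.3953533667²
eq3: (x + 32.642)² + (y + 47.721)² = 94.7882497357²
eq1−eq3, eq1−eq2 (x²,y² cancel):
  15.160·x − 33.994·y = -1645.409119
  141.424·x + 5.690·y = -1085.506351
det = 15.160·5.690 − -33.994·141.424 = 4893.827856
x = (-1645.409119·5.690 − -33.994·-1085.506351) / 4893.827856 = -9.453353
y = (15.160·-1085.506351 − -1645.409119·141.424) / 4893.827856 = 44.187100

x=-9.453 y=44.187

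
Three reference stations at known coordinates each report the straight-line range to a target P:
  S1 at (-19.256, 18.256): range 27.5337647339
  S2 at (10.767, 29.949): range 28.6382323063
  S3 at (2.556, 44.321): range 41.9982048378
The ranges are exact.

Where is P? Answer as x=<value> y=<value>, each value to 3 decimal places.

x=3.203 y=2.328

eq1: (x + 19.256)² + (y − 18.256)² = 27.5337647339²
eq2: (x − 10.767)² + (y − 29.949)² = 28.6382323063²
eq3: (x − 2.556)² + (y − 44.321)² = 41.9982048378²
eq3−eq2, eq3−eq1 (x²,y² cancel):
  16.422·x − 28.744·y = -14.312427
  -43.624·x − 52.130·y = -261.068096
det = 16.422·-52.130 − -28.744·-43.624 = -2110.007116
x = (-14.312427·-52.130 − -28.744·-261.068096) / -2110.007116 = 3.202849
y = (16.422·-261.068096 − -14.312427·-43.624) / -2110.007116 = 2.327777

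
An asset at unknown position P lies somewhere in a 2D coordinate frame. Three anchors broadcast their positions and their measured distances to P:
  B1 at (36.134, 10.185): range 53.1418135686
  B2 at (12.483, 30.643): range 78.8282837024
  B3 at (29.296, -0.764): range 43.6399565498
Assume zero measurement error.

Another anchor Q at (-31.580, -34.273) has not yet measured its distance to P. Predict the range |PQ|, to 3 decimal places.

73.446

eq1: (x − 36.134)² + (y − 10.185)² = 53.1418135686²
eq2: (x − 12.483)² + (y − 30.643)² = 78.8282837024²
eq3: (x − 29.296)² + (y + 0.764)² = 43.6399565498²
eq3−eq1, eq3−eq2 (x²,y² cancel):
  13.676·x + 21.898·y = -369.045673
  -33.626·x + 62.814·y = -4073.473078
det = 13.676·62.814 − 21.898·-33.626 = 1595.386412
x = (-369.045673·62.814 − 21.898·-4073.473078) / 1595.386412 = 41.381623
y = (13.676·-4073.473078 − -369.045673·-33.626) / 1595.386412 = -42.697084
|P − Q| = √((41.381623 − -31.580)² + (-42.697084 − -34.273)²) = 73.446331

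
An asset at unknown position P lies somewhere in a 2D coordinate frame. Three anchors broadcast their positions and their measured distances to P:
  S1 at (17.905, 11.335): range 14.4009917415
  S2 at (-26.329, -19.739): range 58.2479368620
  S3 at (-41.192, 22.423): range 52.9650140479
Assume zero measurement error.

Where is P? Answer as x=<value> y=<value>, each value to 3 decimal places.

x=11.738 y=24.349

eq1: (x − 17.905)² + (y − 11.335)² = 14.4009917415²
eq2: (x + 26.329)² + (y + 19.739)² = 58.2479368620²
eq3: (x + 41.192)² + (y − 22.423)² = 52.9650140479²
eq3−eq1, eq3−eq2 (x²,y² cancel):
  118.194·x − 22.176·y = 847.403607
  29.726·x − 84.324·y = -1704.256867
det = 118.194·-84.324 − -22.176·29.726 = -9307.387080
x = (847.403607·-84.324 − -22.176·-1704.256867) / -9307.387080 = 11.737995
y = (118.194·-1704.256867 − 847.403607·29.726) / -9307.387080 = 24.348709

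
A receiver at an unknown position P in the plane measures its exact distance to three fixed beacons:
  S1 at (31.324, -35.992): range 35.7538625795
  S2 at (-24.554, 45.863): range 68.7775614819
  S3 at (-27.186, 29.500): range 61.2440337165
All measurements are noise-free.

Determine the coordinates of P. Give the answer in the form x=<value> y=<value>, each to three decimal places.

eq1: (x − 31.324)² + (y + 35.992)² = 35.7538625795²
eq2: (x + 24.554)² + (y − 45.863)² = 68.7775614819²
eq3: (x + 27.186)² + (y − 29.500)² = 61.2440337165²
eq1−eq3, eq1−eq2 (x²,y² cancel):
  -117.020·x + 130.984·y = -3139.781421
  -111.756·x + 163.710·y = -3022.317629
det = -117.020·163.710 − 130.984·-111.756 = -4519.096296
x = (-3139.781421·163.710 − 130.984·-3022.317629) / -4519.096296 = 26.142033
y = (-117.020·-3022.317629 − -3139.781421·-111.756) / -4519.096296 = -0.615653

x=26.142 y=-0.616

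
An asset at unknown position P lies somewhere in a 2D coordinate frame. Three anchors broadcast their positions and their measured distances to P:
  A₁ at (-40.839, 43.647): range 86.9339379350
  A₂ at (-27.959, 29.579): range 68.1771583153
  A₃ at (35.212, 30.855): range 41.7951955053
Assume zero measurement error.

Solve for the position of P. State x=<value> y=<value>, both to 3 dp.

eq1: (x + 40.839)² + (y − 43.647)² = 86.9339379350²
eq2: (x + 27.959)² + (y − 29.579)² = 68.1771583153²
eq3: (x − 35.212)² + (y − 30.855)² = 41.7951955053²
eq2−eq3, eq2−eq1 (x²,y² cancel):
  126.342·x + 2.552·y = 3436.579596
  -25.760·x + 28.136·y = -993.123041
det = 126.342·28.136 − 2.552·-25.760 = 3620.498032
x = (3436.579596·28.136 − 2.552·-993.123041) / 3620.498032 = 27.406741
y = (126.342·-993.123041 − 3436.579596·-25.760) / 3620.498032 = -10.204911

x=27.407 y=-10.205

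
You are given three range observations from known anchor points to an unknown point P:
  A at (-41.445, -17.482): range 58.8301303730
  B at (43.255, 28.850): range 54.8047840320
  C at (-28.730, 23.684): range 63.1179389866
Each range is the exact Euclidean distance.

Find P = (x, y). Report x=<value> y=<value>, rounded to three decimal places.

x=17.352 y=-19.447

eq1: (x + 41.445)² + (y + 17.482)² = 58.8301303730²
eq2: (x − 43.255)² + (y − 28.850)² = 54.8047840320²
eq3: (x + 28.730)² + (y − 23.684)² = 63.1179389866²
eq1−eq3, eq1−eq2 (x²,y² cancel):
  25.430·x + 82.332·y = -1159.853575
  169.400·x + 92.664·y = 1137.429063
det = 25.430·92.664 − 82.332·169.400 = -11590.595280
x = (-1159.853575·92.664 − 82.332·1137.429063) / -11590.595280 = 17.352300
y = (25.430·1137.429063 − -1159.853575·169.400) / -11590.595280 = -19.447148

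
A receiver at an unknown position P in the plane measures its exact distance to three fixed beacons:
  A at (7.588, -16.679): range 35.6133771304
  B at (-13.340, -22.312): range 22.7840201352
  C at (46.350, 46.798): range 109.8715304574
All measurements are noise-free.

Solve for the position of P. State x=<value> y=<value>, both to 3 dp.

eq1: (x − 7.588)² + (y + 16.679)² = 35.6133771304²
eq2: (x + 13.340)² + (y + 22.312)² = 22.7840201352²
eq3: (x − 46.350)² + (y − 46.798)² = 109.8715304574²
eq3−eq2, eq3−eq1 (x²,y² cancel):
  -119.380·x − 138.220·y = 7890.047272
  -77.524·x − 126.954·y = 6800.832055
det = -119.380·-126.954 − -138.220·-77.524 = 4440.401240
x = (7890.047272·-126.954 − -138.220·6800.832055) / 4440.401240 = -13.886595
y = (-119.380·6800.832055 − 7890.047272·-77.524) / 4440.401240 = -45.089463

x=-13.887 y=-45.089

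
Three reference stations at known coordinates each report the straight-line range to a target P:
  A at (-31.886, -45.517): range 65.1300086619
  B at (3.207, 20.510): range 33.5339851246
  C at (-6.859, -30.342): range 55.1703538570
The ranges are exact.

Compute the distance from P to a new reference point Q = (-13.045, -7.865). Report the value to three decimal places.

32.438

eq1: (x + 31.886)² + (y + 45.517)² = 65.1300086619²
eq2: (x − 3.207)² + (y − 20.510)² = 33.5339851246²
eq3: (x + 6.859)² + (y + 30.342)² = 55.1703538570²
eq1−eq2, eq1−eq3 (x²,y² cancel):
  70.186·x + 132.054·y = 459.820534
  50.054·x + 30.350·y = -922.681356
det = 70.186·30.350 − 132.054·50.054 = -4479.685816
x = (459.820534·30.350 − 132.054·-922.681356) / -4479.685816 = -30.314474
y = (70.186·-922.681356 − 459.820534·50.054) / -4479.685816 = 19.594046
|P − Q| = √((-30.314474 − -13.045)² + (19.594046 − -7.865)²) = 32.438155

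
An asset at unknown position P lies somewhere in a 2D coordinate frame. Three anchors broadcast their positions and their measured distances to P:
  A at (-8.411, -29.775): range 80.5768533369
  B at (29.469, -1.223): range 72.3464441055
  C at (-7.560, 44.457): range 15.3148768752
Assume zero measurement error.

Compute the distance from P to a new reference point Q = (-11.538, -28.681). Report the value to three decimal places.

eq1: (x + 8.411)² + (y + 29.775)² = 80.5768533369²
eq2: (x − 29.469)² + (y + 1.223)² = 72.3464441055²
eq3: (x + 7.560)² + (y − 44.457)² = 15.3148768752²
eq2−eq1, eq2−eq3 (x²,y² cancel):
  -75.760·x − 57.104·y = -1171.243463
  -74.058·x + 91.360·y = 6163.123280
det = -75.760·91.360 − -57.104·-74.058 = -11150.441632
x = (-1171.243463·91.360 − -57.104·6163.123280) / -11150.441632 = -21.966322
y = (-75.760·6163.123280 − -1171.243463·-74.058) / -11150.441632 = 49.653474
|P − Q| = √((-21.966322 − -11.538)² + (49.653474 − -28.681)²) = 79.025564

79.026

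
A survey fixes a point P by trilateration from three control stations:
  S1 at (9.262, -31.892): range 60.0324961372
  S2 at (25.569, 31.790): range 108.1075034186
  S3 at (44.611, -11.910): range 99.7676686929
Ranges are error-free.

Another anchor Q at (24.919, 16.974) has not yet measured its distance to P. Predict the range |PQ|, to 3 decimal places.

eq1: (x − 9.262)² + (y + 31.892)² = 60.0324961372²
eq2: (x − 25.569)² + (y − 31.790)² = 108.1075034186²
eq3: (x − 44.611)² + (y + 11.910)² = 99.7676686929²
eq3−eq1, eq3−eq2 (x²,y² cancel):
  -70.698·x − 39.964·y = 5320.582011
  -38.084·x + 87.400·y = -2201.256139
det = -70.698·87.400 − -39.964·-38.084 = -7700.994176
x = (5320.582011·87.400 − -39.964·-2201.256139) / -7700.994176 = -48.960934
y = (-70.698·-2201.256139 − 5320.582011·-38.084) / -7700.994176 = -46.520416
|P − Q| = √((-48.960934 − 24.919)² + (-46.520416 − 16.974)²) = 97.415530

97.416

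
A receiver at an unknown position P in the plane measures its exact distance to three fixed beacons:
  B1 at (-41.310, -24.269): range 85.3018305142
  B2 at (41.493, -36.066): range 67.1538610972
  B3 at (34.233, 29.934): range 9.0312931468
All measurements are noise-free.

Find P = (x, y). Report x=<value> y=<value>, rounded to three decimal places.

eq1: (x + 41.310)² + (y + 24.269)² = 85.3018305142²
eq2: (x − 41.493)² + (y + 36.066)² = 67.1538610972²
eq3: (x − 34.233)² + (y − 29.934)² = 9.0312931468²
eq2−eq3, eq2−eq1 (x²,y² cancel):
  -14.520·x + 132.000·y = 3473.594044
  -165.606·x + 23.594·y = -3493.686173
det = -14.520·23.594 − 132.000·-165.606 = 21517.407120
x = (3473.594044·23.594 − 132.000·-3493.686173) / 21517.407120 = 25.241078
y = (-14.520·-3493.686173 − 3473.594044·-165.606) / 21517.407120 = 29.091625

x=25.241 y=29.092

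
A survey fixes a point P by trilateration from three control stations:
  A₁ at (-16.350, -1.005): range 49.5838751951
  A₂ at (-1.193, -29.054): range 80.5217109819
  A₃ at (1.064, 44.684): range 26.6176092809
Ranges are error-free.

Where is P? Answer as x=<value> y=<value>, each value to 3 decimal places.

eq1: (x + 16.350)² + (y + 1.005)² = 49.5838751951²
eq2: (x + 1.193)² + (y + 29.054)² = 80.5217109819²
eq3: (x − 1.064)² + (y − 44.684)² = 26.6176092809²
eq2−eq3, eq2−eq1 (x²,y² cancel):
  4.514·x + 147.476·y = 6927.482603
  -30.314·x + 56.098·y = 3447.959620
det = 4.514·56.098 − 147.476·-30.314 = 4723.813836
x = (6927.482603·56.098 − 147.476·3447.959620) / 4723.813836 = -25.376397
y = (4.514·3447.959620 − 6927.482603·-30.314) / 4723.813836 = 47.750357

x=-25.376 y=47.750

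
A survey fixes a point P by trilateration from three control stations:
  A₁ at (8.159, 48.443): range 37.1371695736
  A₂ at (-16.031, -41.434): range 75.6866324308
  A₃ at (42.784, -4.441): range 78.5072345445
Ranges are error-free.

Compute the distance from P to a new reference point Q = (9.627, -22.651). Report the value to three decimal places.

66.531

eq1: (x − 8.159)² + (y − 48.443)² = 37.1371695736²
eq2: (x + 16.031)² + (y + 41.434)² = 75.6866324308²
eq3: (x − 42.784)² + (y + 4.441)² = 78.5072345445²
eq2−eq1, eq2−eq3 (x²,y² cancel):
  48.380·x + 179.754·y = 4788.821178
  117.630·x + 73.986·y = -558.495727
det = 48.380·73.986 − 179.754·117.630 = -17565.020340
x = (4788.821178·73.986 − 179.754·-558.495727) / -17565.020340 = -25.886538
y = (48.380·-558.495727 − 4788.821178·117.630) / -17565.020340 = 33.608219
|P − Q| = √((-25.886538 − 9.627)² + (33.608219 − -22.651)²) = 66.530528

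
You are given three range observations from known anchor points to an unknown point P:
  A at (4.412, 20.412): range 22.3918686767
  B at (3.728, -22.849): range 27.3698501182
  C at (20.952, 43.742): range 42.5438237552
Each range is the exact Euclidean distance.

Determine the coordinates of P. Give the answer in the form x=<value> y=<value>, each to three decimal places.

eq1: (x − 4.412)² + (y − 20.412)² = 22.3918686767²
eq2: (x − 3.728)² + (y + 22.849)² = 27.3698501182²
eq3: (x − 20.952)² + (y − 43.742)² = 42.5438237552²
eq1−eq2, eq1−eq3 (x²,y² cancel):
  -1.368·x − 86.522·y = -147.853616
  33.080·x + 46.660·y = 607.652223
det = -1.368·46.660 − -86.522·33.080 = 2798.316880
x = (-147.853616·46.660 − -86.522·607.652223) / 2798.316880 = 16.322825
y = (-1.368·607.652223 − -147.853616·33.080) / 2798.316880 = 1.450775

x=16.323 y=1.451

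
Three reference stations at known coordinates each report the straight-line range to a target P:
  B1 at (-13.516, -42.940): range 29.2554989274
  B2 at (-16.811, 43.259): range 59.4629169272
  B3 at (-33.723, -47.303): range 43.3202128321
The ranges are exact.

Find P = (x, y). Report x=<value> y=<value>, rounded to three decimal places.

x=-4.867 y=-14.992

eq1: (x + 13.516)² + (y + 42.940)² = 29.2554989274²
eq2: (x + 16.811)² + (y − 43.259)² = 59.4629169272²
eq3: (x + 33.723)² + (y + 47.303)² = 43.3202128321²
eq2−eq1, eq2−eq3 (x²,y² cancel):
  6.590·x − 172.398·y = 2552.529326
  -33.824·x − 181.124·y = 2880.061386
det = 6.590·-181.124 − -172.398·-33.824 = -7024.797112
x = (2552.529326·-181.124 − -172.398·2880.061386) / -7024.797112 = -4.867401
y = (6.590·2880.061386 − 2552.529326·-33.824) / -7024.797112 = -14.992085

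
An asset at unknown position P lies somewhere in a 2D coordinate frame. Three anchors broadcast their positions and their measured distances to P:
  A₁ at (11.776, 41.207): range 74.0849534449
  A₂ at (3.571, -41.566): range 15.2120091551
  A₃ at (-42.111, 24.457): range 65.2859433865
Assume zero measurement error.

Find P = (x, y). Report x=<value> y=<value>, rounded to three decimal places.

x=-6.862 y=-30.495

eq1: (x − 11.776)² + (y − 41.207)² = 74.0849534449²
eq2: (x − 3.571)² + (y + 41.566)² = 15.2120091551²
eq3: (x + 42.111)² + (y − 24.457)² = 65.2859433865²
eq3−eq1, eq3−eq2 (x²,y² cancel):
  107.774·x + 33.500·y = -1761.116068
  91.364·x − 132.046·y = 3399.852408
det = 107.774·-132.046 − 33.500·91.364 = -17291.819604
x = (-1761.116068·-132.046 − 33.500·3399.852408) / -17291.819604 = -6.861816
y = (107.774·3399.852408 − -1761.116068·91.364) / -17291.819604 = -30.495247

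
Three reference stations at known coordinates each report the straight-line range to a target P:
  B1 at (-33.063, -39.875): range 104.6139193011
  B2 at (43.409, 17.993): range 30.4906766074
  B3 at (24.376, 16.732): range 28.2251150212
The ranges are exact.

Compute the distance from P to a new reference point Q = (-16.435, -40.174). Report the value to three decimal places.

96.025

eq1: (x + 33.063)² + (y + 39.875)² = 104.6139193011²
eq2: (x − 43.409)² + (y − 17.993)² = 30.4906766074²
eq3: (x − 24.376)² + (y − 16.732)² = 28.2251150212²
eq3−eq1, eq3−eq2 (x²,y² cancel):
  -114.878·x − 113.214·y = -8338.386600
  38.066·x + 2.522·y = 1200.915888
det = -114.878·2.522 − -113.214·38.066 = 4019.881808
x = (-8338.386600·2.522 − -113.214·1200.915888) / 4019.881808 = 28.590662
y = (-114.878·1200.915888 − -8338.386600·38.066) / 4019.881808 = 44.640668
|P − Q| = √((28.590662 − -16.435)² + (44.640668 − -40.174)²) = 96.025195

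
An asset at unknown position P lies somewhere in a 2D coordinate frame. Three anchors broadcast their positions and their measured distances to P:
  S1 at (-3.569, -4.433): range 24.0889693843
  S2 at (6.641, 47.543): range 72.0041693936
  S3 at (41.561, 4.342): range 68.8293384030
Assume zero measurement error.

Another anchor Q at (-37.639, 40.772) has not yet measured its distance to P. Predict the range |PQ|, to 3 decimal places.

60.227

eq1: (x + 3.569)² + (y + 4.433)² = 24.0889693843²
eq2: (x − 6.641)² + (y − 47.543)² = 72.0041693936²
eq3: (x − 41.561)² + (y − 4.342)² = 68.8293384030²
eq1−eq3, eq1−eq2 (x²,y² cancel):
  90.260·x + 17.550·y = -2443.418944
  20.420·x + 103.952·y = -2332.271484
det = 90.260·103.952 − 17.550·20.420 = 9024.336520
x = (-2443.418944·103.952 − 17.550·-2332.271484) / 9024.336520 = -23.610259
y = (90.260·-2332.271484 − -2443.418944·20.420) / 9024.336520 = -17.798118
|P − Q| = √((-23.610259 − -37.639)² + (-17.798118 − 40.772)²) = 60.226774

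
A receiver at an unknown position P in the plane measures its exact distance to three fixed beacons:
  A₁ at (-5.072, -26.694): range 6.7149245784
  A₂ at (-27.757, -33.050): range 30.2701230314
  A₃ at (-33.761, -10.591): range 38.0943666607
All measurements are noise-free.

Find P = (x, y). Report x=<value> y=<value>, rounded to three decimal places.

x=1.455 y=-25.117

eq1: (x + 5.072)² + (y + 26.694)² = 6.7149245784²
eq2: (x + 27.757)² + (y + 33.050)² = 30.2701230314²
eq3: (x + 33.761)² + (y + 10.591)² = 38.0943666607²
eq3−eq1, eq3−eq2 (x²,y² cancel):
  57.378·x − 32.206·y = 892.410977
  12.008·x − 44.918·y = 1145.679570
det = 57.378·-44.918 − -32.206·12.008 = -2190.575356
x = (892.410977·-44.918 − -32.206·1145.679570) / -2190.575356 = 1.455125
y = (57.378·1145.679570 − 892.410977·12.008) / -2190.575356 = -25.117023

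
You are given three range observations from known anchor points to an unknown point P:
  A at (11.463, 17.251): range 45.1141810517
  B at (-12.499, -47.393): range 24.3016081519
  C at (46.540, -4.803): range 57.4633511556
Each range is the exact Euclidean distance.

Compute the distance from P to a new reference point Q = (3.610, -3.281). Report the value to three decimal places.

23.253

eq1: (x − 11.463)² + (y − 17.251)² = 45.1141810517²
eq2: (x + 12.499)² + (y + 47.393)² = 24.3016081519²
eq3: (x − 46.540)² + (y + 4.803)² = 57.4633511556²
eq1−eq3, eq1−eq2 (x²,y² cancel):
  70.154·x − 44.108·y = 493.295645
  -47.924·x − 129.288·y = 3418.045253
det = 70.154·-129.288 − -44.108·-47.924 = -11183.902144
x = (493.295645·-129.288 − -44.108·3418.045253) / -11183.902144 = -7.777780
y = (70.154·3418.045253 − 493.295645·-47.924) / -11183.902144 = -23.554413
|P − Q| = √((-7.777780 − 3.610)² + (-23.554413 − -3.281)²) = 23.252802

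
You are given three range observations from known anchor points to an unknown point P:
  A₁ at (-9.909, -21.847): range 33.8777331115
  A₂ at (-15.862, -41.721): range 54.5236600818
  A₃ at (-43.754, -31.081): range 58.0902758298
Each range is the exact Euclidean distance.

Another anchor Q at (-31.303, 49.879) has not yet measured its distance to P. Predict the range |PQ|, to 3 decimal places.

eq1: (x + 9.909)² + (y + 21.847)² = 33.8777331115²
eq2: (x + 15.862)² + (y + 41.721)² = 54.5236600818²
eq3: (x + 43.754)² + (y + 31.081)² = 58.0902758298²
eq2−eq3, eq2−eq1 (x²,y² cancel):
  -55.784·x + 21.280·y = 486.545555
  11.906·x + 39.748·y = 408.363513
det = -55.784·39.748 − 21.280·11.906 = -2470.662112
x = (486.545555·39.748 − 21.280·408.363513) / -2470.662112 = -4.310277
y = (-55.784·408.363513 − 486.545555·11.906) / -2470.662112 = 11.564901
|P − Q| = √((-4.310277 − -31.303)² + (11.564901 − 49.879)²) = 46.867658

46.868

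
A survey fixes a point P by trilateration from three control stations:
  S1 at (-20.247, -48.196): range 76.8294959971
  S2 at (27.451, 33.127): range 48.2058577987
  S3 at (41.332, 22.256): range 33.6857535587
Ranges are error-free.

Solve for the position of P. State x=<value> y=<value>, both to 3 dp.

eq1: (x + 20.247)² + (y + 48.196)² = 76.8294959971²
eq2: (x − 27.451)² + (y − 33.127)² = 48.2058577987²
eq3: (x − 41.332)² + (y − 22.256)² = 33.6857535587²
eq2−eq1, eq2−eq3 (x²,y² cancel):
  -95.396·x − 162.646·y = -2697.126834
  27.762·x − 21.742·y = 1541.782963
det = -95.396·-21.742 − -162.646·27.762 = 6589.478084
x = (-2697.126834·-21.742 − -162.646·1541.782963) / 6589.478084 = 46.954517
y = (-95.396·1541.782963 − -2697.126834·27.762) / 6589.478084 = -10.957210

x=46.955 y=-10.957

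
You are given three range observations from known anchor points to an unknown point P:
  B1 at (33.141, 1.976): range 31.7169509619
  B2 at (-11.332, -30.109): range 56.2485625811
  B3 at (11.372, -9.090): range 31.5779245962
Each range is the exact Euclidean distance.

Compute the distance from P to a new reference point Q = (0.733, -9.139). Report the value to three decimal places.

32.559

eq1: (x − 33.141)² + (y − 1.976)² = 31.7169509619²
eq2: (x + 11.332)² + (y + 30.109)² = 56.2485625811²
eq3: (x − 11.372)² + (y + 9.090)² = 31.5779245962²
eq1−eq2, eq1−eq3 (x²,y² cancel):
  -88.946·x − 64.170·y = -2225.200166
  -43.538·x − 22.132·y = -881.480316
det = -88.946·-22.132 − -64.170·-43.538 = -825.280588
x = (-2225.200166·-22.132 − -64.170·-881.480316) / -825.280588 = 8.865423
y = (-88.946·-881.480316 − -2225.200166·-43.538) / -825.280588 = 22.388285
|P − Q| = √((8.865423 − 0.733)² + (22.388285 − -9.139)²) = 32.559269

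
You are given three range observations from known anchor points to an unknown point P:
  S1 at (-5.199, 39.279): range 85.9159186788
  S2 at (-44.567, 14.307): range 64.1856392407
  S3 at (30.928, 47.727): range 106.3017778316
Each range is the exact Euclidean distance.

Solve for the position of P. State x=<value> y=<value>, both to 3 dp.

eq1: (x + 5.199)² + (y − 39.279)² = 85.9159186788²
eq2: (x + 44.567)² + (y − 14.307)² = 64.1856392407²
eq3: (x − 30.928)² + (y − 47.727)² = 106.3017778316²
eq1−eq2, eq1−eq3 (x²,y² cancel):
  -78.736·x − 49.944·y = 3882.787094
  72.254·x + 16.896·y = -2253.984617
det = -78.736·16.896 − -49.944·72.254 = 2278.330320
x = (3882.787094·16.896 − -49.944·-2253.984617) / 2278.330320 = -20.615727
y = (-78.736·-2253.984617 − 3882.787094·72.254) / 2278.330320 = -45.242415

x=-20.616 y=-45.242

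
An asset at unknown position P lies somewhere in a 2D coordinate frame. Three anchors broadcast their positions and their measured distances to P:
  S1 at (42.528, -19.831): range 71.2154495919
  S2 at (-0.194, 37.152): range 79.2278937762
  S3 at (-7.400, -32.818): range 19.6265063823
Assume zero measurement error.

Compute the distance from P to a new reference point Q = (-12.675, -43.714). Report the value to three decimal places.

eq1: (x − 42.528)² + (y + 19.831)² = 71.2154495919²
eq2: (x + 0.194)² + (y − 37.152)² = 79.2278937762²
eq3: (x + 7.400)² + (y + 32.818)² = 19.6265063823²
eq1−eq3, eq1−eq2 (x²,y² cancel):
  -99.856·x − 25.974·y = 3616.322287
  -85.444·x + 113.966·y = -2027.009497
det = -99.856·113.966 − -25.974·-85.444 = -13599.511352
x = (3616.322287·113.966 − -25.974·-2027.009497) / -13599.511352 = -26.433909
y = (-99.856·-2027.009497 − 3616.322287·-85.444) / -13599.511352 = -37.604447
|P − Q| = √((-26.433909 − -12.675)² + (-37.604447 − -43.714)²) = 15.054375

15.054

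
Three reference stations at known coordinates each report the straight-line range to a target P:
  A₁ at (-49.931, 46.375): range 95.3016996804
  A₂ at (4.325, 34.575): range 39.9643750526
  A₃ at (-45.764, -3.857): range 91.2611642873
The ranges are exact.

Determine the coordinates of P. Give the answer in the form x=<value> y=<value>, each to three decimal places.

eq1: (x + 49.931)² + (y − 46.375)² = 95.3016996804²
eq2: (x − 4.325)² + (y − 34.575)² = 39.9643750526²
eq3: (x + 45.764)² + (y + 3.857)² = 91.2611642873²
eq2−eq1, eq2−eq3 (x²,y² cancel):
  -108.512·x + 23.600·y = -4055.653553
  -100.178·x − 76.864·y = -5836.364939
det = -108.512·-76.864 − 23.600·-100.178 = 10704.867168
x = (-4055.653553·-76.864 − 23.600·-5836.364939) / 10704.867168 = 41.987627
y = (-108.512·-5836.364939 − -4055.653553·-100.178) / 10704.867168 = 21.207958

x=41.988 y=21.208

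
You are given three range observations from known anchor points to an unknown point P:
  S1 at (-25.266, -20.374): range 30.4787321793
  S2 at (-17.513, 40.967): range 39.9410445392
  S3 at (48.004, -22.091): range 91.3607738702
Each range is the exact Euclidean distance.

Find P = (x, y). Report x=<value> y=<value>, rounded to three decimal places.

x=-38.588 y=7.039

eq1: (x + 25.266)² + (y + 20.374)² = 30.4787321793²
eq2: (x + 17.513)² + (y − 40.967)² = 39.9410445392²
eq3: (x − 48.004)² + (y + 22.091)² = 91.3607738702²
eq2−eq1, eq2−eq3 (x²,y² cancel):
  -15.506·x − 122.682·y = -265.195702
  131.034·x − 126.116·y = -5944.107924
det = -15.506·-126.116 − -122.682·131.034 = 18031.067884
x = (-265.195702·-126.116 − -122.682·-5944.107924) / 18031.067884 = -38.588376
y = (-15.506·-5944.107924 − -265.195702·131.034) / 18031.067884 = 7.038906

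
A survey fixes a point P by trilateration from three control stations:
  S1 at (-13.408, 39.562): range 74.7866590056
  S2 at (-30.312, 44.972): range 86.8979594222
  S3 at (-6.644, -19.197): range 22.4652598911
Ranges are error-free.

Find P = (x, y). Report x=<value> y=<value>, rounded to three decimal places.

x=12.776 y=-30.491

eq1: (x + 13.408)² + (y − 39.562)² = 74.7866590056²
eq2: (x + 30.312)² + (y − 44.972)² = 86.8979594222²
eq3: (x + 6.644)² + (y + 19.197)² = 22.4652598911²
eq2−eq3, eq2−eq1 (x²,y² cancel):
  47.336·x − 128.338·y = 4517.936867
  33.808·x − 10.820·y = 761.839167
det = 47.336·-10.820 − -128.338·33.808 = 3826.675584
x = (4517.936867·-10.820 − -128.338·761.839167) / 3826.675584 = 12.775799
y = (47.336·761.839167 − 4517.936867·33.808) / 3826.675584 = -30.491216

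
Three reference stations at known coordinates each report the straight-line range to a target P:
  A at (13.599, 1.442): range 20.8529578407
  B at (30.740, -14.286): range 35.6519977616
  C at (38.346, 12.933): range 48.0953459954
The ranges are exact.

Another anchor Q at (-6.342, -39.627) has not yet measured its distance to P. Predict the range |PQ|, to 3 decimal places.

eq1: (x − 13.599)² + (y − 1.442)² = 20.8529578407²
eq2: (x − 30.740)² + (y + 14.286)² = 35.6519977616²
eq3: (x − 38.346)² + (y − 12.933)² = 48.0953459954²
eq1−eq3, eq1−eq2 (x²,y² cancel):
  49.494·x + 22.982·y = -427.650416
  34.282·x − 31.456·y = 125.806137
det = 49.494·-31.456 − 22.982·34.282 = -2344.752188
x = (-427.650416·-31.456 − 22.982·125.806137) / -2344.752188 = -4.504056
y = (49.494·125.806137 − -427.650416·34.282) / -2344.752188 = -8.908131
|P − Q| = √((-4.504056 − -6.342)² + (-8.908131 − -39.627)²) = 30.773803

30.774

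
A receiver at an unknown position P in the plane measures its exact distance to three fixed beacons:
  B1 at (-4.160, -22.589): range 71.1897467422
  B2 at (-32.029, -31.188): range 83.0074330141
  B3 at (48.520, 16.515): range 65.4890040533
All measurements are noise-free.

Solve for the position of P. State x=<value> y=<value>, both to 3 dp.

x=-8.650 y=48.459

eq1: (x + 4.160)² + (y + 22.589)² = 71.1897467422²
eq2: (x + 32.029)² + (y + 31.188)² = 83.0074330141²
eq3: (x − 48.520)² + (y − 16.515)² = 65.4890040533²
eq2−eq1, eq2−eq3 (x²,y² cancel):
  55.738·x + 17.198·y = 351.274230
  161.098·x + 95.406·y = 3229.811724
det = 55.738·95.406 − 17.198·161.098 = 2547.176224
x = (351.274230·95.406 − 17.198·3229.811724) / 2547.176224 = -8.649827
y = (55.738·3229.811724 − 351.274230·161.098) / 2547.176224 = 48.459022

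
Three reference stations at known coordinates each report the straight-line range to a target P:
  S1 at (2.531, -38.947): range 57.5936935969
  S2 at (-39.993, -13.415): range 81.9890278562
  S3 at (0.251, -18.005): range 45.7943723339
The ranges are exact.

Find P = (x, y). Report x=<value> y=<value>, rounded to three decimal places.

eq1: (x − 2.531)² + (y + 38.947)² = 57.5936935969²
eq2: (x + 39.993)² + (y + 13.415)² = 81.9890278562²
eq3: (x − 0.251)² + (y + 18.005)² = 45.7943723339²
eq3−eq1, eq3−eq2 (x²,y² cancel):
  4.560·x − 41.884·y = -20.877261
  -80.488·x + 9.180·y = -3169.916903
det = 4.560·9.180 − -41.884·-80.488 = -3329.298592
x = (-20.877261·9.180 − -41.884·-3169.916903) / -3329.298592 = 39.936476
y = (4.560·-3169.916903 − -20.877261·-80.488) / -3329.298592 = 4.846423

x=39.936 y=4.846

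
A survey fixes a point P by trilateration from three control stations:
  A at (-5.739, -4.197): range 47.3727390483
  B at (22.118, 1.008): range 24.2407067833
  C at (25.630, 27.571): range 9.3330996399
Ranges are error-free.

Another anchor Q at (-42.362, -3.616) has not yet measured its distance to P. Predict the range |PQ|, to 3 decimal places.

80.149

eq1: (x + 5.739)² + (y + 4.197)² = 47.3727390483²
eq2: (x − 22.118)² + (y − 1.008)² = 24.2407067833²
eq3: (x − 25.630)² + (y − 27.571)² = 9.3330996399²
eq3−eq2, eq3−eq1 (x²,y² cancel):
  -7.024·x − 53.126·y = -1427.340069
  -62.738·x − 63.536·y = -3523.575667
det = -7.024·-63.536 − -53.126·-62.738 = -2886.742124
x = (-1427.340069·-63.536 − -53.126·-3523.575667) / -2886.742124 = 33.430767
y = (-7.024·-3523.575667 − -1427.340069·-62.738) / -2886.742124 = 22.447057
|P − Q| = √((33.430767 − -42.362)² + (22.447057 − -3.616)²) = 80.148777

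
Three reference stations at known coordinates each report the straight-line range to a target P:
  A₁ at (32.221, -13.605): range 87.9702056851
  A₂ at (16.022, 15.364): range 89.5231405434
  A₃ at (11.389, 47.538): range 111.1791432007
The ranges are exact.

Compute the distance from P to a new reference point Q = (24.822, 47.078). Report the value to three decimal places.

eq1: (x − 32.221)² + (y + 13.605)² = 87.9702056851²
eq2: (x − 16.022)² + (y − 15.364)² = 89.5231405434²
eq3: (x − 11.389)² + (y − 47.538)² = 111.1791432007²
eq1−eq3, eq1−eq2 (x²,y² cancel):
  -41.664·x + 122.286·y = -3455.762896
  -32.398·x + 57.938·y = -1006.167490
det = -41.664·57.938 − 122.286·-32.398 = 1547.892996
x = (-3455.762896·57.938 − 122.286·-1006.167490) / 1547.892996 = -49.861194
y = (-41.664·-1006.167490 − -3455.762896·-32.398) / 1547.892996 = -45.247859
|P − Q| = √((-49.861194 − 24.822)² + (-45.247859 − 47.078)²) = 118.750342

118.750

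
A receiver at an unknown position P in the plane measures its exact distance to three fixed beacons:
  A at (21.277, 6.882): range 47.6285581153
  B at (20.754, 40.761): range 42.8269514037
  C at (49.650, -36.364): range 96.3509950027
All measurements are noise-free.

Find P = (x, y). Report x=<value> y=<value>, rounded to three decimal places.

x=-20.590 y=29.589

eq1: (x − 21.277)² + (y − 6.882)² = 47.6285581153²
eq2: (x − 20.754)² + (y − 40.761)² = 42.8269514037²
eq3: (x − 49.650)² + (y + 36.364)² = 96.3509950027²
eq3−eq2, eq3−eq1 (x²,y² cancel):
  -57.792·x + 154.250·y = 5754.091112
  -56.746·x + 86.492·y = 3727.644347
det = -57.792·86.492 − 154.250·-56.746 = 3754.524836
x = (5754.091112·86.492 − 154.250·3727.644347) / 3754.524836 = -20.590167
y = (-57.792·3727.644347 − 5754.091112·-56.746) / 3754.524836 = 29.589265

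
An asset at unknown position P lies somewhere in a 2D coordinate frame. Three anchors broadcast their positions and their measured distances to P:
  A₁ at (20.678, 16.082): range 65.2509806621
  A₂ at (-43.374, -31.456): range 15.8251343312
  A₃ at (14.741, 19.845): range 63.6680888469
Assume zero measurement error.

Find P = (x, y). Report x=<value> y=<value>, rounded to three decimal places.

eq1: (x − 20.678)² + (y − 16.082)² = 65.2509806621²
eq2: (x + 43.374)² + (y + 31.456)² = 15.8251343312²
eq3: (x − 14.741)² + (y − 19.845)² = 63.6680888469²
eq3−eq2, eq3−eq1 (x²,y² cancel):
  -116.230·x − 102.602·y = 6062.853367
  11.874·x − 7.526·y = -128.975638
det = -116.230·-7.526 − -102.602·11.874 = 2093.043128
x = (6062.853367·-7.526 − -102.602·-128.975638) / 2093.043128 = -28.122781
y = (-116.230·-128.975638 − 6062.853367·11.874) / 2093.043128 = -27.232828

x=-28.123 y=-27.233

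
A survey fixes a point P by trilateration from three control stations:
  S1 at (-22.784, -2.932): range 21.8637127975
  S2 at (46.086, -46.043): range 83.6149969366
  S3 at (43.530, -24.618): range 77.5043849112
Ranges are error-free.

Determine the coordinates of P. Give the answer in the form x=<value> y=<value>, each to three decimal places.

x=-33.921 y=-21.746

eq1: (x + 22.784)² + (y + 2.932)² = 21.8637127975²
eq2: (x − 46.086)² + (y + 46.043)² = 83.6149969366²
eq3: (x − 43.530)² + (y + 24.618)² = 77.5043849112²
eq2−eq1, eq2−eq3 (x²,y² cancel):
  -137.740·x + 86.222·y = 2797.275810
  -5.112·x + 42.850·y = -758.432389
det = -137.740·42.850 − 86.222·-5.112 = -5461.392136
x = (2797.275810·42.850 − 86.222·-758.432389) / -5461.392136 = -33.921173
y = (-137.740·-758.432389 − 2797.275810·-5.112) / -5461.392136 = -21.746498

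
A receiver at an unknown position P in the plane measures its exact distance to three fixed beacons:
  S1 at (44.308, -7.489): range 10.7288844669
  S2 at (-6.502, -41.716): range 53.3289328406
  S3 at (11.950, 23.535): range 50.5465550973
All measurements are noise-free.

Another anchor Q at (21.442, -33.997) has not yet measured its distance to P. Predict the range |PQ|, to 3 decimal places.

eq1: (x − 44.308)² + (y + 7.489)² = 10.7288844669²
eq2: (x + 6.502)² + (y + 41.716)² = 53.3289328406²
eq3: (x − 11.950)² + (y − 23.535)² = 50.5465550973²
eq1−eq3, eq1−eq2 (x²,y² cancel):
  -64.716·x + 62.048·y = -3762.430530
  -101.620·x − 68.454·y = -2965.649441
det = -64.716·-68.454 − 62.048·-101.620 = 10735.386824
x = (-3762.430530·-68.454 − 62.048·-2965.649441) / 10735.386824 = 41.131823
y = (-64.716·-2965.649441 − -3762.430530·-101.620) / 10735.386824 = -17.736969
|P − Q| = √((41.131823 − 21.442)² + (-17.736969 − -33.997)²) = 25.535813

25.536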